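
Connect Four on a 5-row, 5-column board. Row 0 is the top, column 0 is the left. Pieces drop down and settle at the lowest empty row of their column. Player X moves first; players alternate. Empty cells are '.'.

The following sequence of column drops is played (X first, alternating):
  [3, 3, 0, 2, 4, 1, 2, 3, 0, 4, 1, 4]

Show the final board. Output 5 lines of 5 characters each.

Answer: .....
.....
...OO
XXXOO
XOOXX

Derivation:
Move 1: X drops in col 3, lands at row 4
Move 2: O drops in col 3, lands at row 3
Move 3: X drops in col 0, lands at row 4
Move 4: O drops in col 2, lands at row 4
Move 5: X drops in col 4, lands at row 4
Move 6: O drops in col 1, lands at row 4
Move 7: X drops in col 2, lands at row 3
Move 8: O drops in col 3, lands at row 2
Move 9: X drops in col 0, lands at row 3
Move 10: O drops in col 4, lands at row 3
Move 11: X drops in col 1, lands at row 3
Move 12: O drops in col 4, lands at row 2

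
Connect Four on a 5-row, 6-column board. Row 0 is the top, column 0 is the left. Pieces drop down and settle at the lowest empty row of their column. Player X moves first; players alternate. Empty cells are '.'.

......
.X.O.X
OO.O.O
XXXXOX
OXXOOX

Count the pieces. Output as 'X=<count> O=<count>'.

X=10 O=9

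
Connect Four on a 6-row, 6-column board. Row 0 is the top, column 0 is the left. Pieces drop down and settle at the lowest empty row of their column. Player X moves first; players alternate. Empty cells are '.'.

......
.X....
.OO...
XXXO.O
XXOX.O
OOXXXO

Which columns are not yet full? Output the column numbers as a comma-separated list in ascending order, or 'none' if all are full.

col 0: top cell = '.' → open
col 1: top cell = '.' → open
col 2: top cell = '.' → open
col 3: top cell = '.' → open
col 4: top cell = '.' → open
col 5: top cell = '.' → open

Answer: 0,1,2,3,4,5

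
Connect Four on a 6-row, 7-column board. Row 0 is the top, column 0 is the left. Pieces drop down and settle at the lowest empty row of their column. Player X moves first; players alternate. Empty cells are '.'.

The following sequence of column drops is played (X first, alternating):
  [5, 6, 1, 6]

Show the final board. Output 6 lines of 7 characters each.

Answer: .......
.......
.......
.......
......O
.X...XO

Derivation:
Move 1: X drops in col 5, lands at row 5
Move 2: O drops in col 6, lands at row 5
Move 3: X drops in col 1, lands at row 5
Move 4: O drops in col 6, lands at row 4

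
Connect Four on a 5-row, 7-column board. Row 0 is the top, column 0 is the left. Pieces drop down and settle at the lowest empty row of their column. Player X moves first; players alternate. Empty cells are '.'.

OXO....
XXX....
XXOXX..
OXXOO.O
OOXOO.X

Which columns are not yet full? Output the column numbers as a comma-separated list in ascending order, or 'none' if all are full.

Answer: 3,4,5,6

Derivation:
col 0: top cell = 'O' → FULL
col 1: top cell = 'X' → FULL
col 2: top cell = 'O' → FULL
col 3: top cell = '.' → open
col 4: top cell = '.' → open
col 5: top cell = '.' → open
col 6: top cell = '.' → open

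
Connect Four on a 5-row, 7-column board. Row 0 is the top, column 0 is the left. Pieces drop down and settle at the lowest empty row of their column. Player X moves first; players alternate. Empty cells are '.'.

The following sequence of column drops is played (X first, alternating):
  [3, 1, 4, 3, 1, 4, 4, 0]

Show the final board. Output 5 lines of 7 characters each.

Move 1: X drops in col 3, lands at row 4
Move 2: O drops in col 1, lands at row 4
Move 3: X drops in col 4, lands at row 4
Move 4: O drops in col 3, lands at row 3
Move 5: X drops in col 1, lands at row 3
Move 6: O drops in col 4, lands at row 3
Move 7: X drops in col 4, lands at row 2
Move 8: O drops in col 0, lands at row 4

Answer: .......
.......
....X..
.X.OO..
OO.XX..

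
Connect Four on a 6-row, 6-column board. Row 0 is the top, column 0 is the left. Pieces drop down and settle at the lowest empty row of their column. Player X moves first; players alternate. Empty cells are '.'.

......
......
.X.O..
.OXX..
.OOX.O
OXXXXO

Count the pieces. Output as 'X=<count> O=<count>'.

X=8 O=7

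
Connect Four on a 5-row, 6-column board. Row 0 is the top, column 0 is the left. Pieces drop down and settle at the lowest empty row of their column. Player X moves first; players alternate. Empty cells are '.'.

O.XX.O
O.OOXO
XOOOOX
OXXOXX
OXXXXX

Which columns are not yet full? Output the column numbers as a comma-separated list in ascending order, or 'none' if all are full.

col 0: top cell = 'O' → FULL
col 1: top cell = '.' → open
col 2: top cell = 'X' → FULL
col 3: top cell = 'X' → FULL
col 4: top cell = '.' → open
col 5: top cell = 'O' → FULL

Answer: 1,4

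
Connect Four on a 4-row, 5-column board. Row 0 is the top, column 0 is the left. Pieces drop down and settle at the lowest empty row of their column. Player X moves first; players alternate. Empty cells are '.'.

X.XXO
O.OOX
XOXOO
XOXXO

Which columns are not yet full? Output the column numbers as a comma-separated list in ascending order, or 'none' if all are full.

Answer: 1

Derivation:
col 0: top cell = 'X' → FULL
col 1: top cell = '.' → open
col 2: top cell = 'X' → FULL
col 3: top cell = 'X' → FULL
col 4: top cell = 'O' → FULL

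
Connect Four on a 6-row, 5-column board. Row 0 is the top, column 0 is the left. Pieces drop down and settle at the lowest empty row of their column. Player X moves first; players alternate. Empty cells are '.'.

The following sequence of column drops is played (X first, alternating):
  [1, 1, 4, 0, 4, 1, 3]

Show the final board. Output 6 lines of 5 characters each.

Answer: .....
.....
.....
.O...
.O..X
OX.XX

Derivation:
Move 1: X drops in col 1, lands at row 5
Move 2: O drops in col 1, lands at row 4
Move 3: X drops in col 4, lands at row 5
Move 4: O drops in col 0, lands at row 5
Move 5: X drops in col 4, lands at row 4
Move 6: O drops in col 1, lands at row 3
Move 7: X drops in col 3, lands at row 5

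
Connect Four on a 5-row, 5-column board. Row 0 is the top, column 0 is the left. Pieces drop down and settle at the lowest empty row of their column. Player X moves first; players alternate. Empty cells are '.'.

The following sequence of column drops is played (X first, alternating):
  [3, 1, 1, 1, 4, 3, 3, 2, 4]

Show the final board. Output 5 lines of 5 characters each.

Move 1: X drops in col 3, lands at row 4
Move 2: O drops in col 1, lands at row 4
Move 3: X drops in col 1, lands at row 3
Move 4: O drops in col 1, lands at row 2
Move 5: X drops in col 4, lands at row 4
Move 6: O drops in col 3, lands at row 3
Move 7: X drops in col 3, lands at row 2
Move 8: O drops in col 2, lands at row 4
Move 9: X drops in col 4, lands at row 3

Answer: .....
.....
.O.X.
.X.OX
.OOXX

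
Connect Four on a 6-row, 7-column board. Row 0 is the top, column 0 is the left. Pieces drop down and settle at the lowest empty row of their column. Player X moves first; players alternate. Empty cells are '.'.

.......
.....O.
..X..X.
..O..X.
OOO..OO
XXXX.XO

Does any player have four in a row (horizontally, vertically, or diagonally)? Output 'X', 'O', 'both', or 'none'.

X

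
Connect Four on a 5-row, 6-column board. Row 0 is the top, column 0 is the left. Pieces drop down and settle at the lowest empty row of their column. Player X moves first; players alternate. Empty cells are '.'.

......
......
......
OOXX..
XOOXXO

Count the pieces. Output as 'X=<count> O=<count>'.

X=5 O=5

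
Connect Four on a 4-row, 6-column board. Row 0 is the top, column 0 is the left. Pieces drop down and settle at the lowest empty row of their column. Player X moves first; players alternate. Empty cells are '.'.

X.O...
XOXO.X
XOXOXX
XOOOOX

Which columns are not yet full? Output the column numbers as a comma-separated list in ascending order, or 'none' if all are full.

col 0: top cell = 'X' → FULL
col 1: top cell = '.' → open
col 2: top cell = 'O' → FULL
col 3: top cell = '.' → open
col 4: top cell = '.' → open
col 5: top cell = '.' → open

Answer: 1,3,4,5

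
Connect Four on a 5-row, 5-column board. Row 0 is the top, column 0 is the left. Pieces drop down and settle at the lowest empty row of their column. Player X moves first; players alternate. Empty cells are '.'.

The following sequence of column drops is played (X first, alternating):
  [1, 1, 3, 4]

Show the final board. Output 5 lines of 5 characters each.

Move 1: X drops in col 1, lands at row 4
Move 2: O drops in col 1, lands at row 3
Move 3: X drops in col 3, lands at row 4
Move 4: O drops in col 4, lands at row 4

Answer: .....
.....
.....
.O...
.X.XO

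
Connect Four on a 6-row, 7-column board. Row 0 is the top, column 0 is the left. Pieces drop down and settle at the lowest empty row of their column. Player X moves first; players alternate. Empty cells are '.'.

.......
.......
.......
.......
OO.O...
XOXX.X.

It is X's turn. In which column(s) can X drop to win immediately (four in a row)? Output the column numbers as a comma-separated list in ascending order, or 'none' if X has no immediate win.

col 0: drop X → no win
col 1: drop X → no win
col 2: drop X → no win
col 3: drop X → no win
col 4: drop X → WIN!
col 5: drop X → no win
col 6: drop X → no win

Answer: 4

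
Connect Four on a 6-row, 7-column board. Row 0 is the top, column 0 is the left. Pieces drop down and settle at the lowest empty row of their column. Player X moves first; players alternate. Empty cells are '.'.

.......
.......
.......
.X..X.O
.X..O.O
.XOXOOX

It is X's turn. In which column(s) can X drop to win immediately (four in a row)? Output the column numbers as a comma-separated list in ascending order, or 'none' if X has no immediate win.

col 0: drop X → no win
col 1: drop X → WIN!
col 2: drop X → no win
col 3: drop X → no win
col 4: drop X → no win
col 5: drop X → no win
col 6: drop X → no win

Answer: 1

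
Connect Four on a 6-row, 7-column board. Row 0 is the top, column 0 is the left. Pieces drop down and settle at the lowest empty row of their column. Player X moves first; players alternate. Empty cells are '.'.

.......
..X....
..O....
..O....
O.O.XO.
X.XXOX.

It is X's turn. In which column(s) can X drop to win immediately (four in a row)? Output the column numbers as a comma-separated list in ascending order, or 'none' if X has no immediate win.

Answer: 1

Derivation:
col 0: drop X → no win
col 1: drop X → WIN!
col 2: drop X → no win
col 3: drop X → no win
col 4: drop X → no win
col 5: drop X → no win
col 6: drop X → no win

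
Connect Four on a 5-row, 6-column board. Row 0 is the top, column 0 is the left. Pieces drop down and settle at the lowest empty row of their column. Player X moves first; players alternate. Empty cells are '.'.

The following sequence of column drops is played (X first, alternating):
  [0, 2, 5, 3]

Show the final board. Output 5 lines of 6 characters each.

Move 1: X drops in col 0, lands at row 4
Move 2: O drops in col 2, lands at row 4
Move 3: X drops in col 5, lands at row 4
Move 4: O drops in col 3, lands at row 4

Answer: ......
......
......
......
X.OO.X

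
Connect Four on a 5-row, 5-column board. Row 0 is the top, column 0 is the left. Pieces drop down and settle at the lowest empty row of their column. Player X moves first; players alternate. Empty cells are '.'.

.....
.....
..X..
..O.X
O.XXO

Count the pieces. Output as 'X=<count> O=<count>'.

X=4 O=3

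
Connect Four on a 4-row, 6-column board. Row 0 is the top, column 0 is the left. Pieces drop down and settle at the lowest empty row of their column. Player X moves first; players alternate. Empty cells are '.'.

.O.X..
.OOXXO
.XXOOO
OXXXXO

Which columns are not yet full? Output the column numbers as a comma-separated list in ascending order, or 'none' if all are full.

Answer: 0,2,4,5

Derivation:
col 0: top cell = '.' → open
col 1: top cell = 'O' → FULL
col 2: top cell = '.' → open
col 3: top cell = 'X' → FULL
col 4: top cell = '.' → open
col 5: top cell = '.' → open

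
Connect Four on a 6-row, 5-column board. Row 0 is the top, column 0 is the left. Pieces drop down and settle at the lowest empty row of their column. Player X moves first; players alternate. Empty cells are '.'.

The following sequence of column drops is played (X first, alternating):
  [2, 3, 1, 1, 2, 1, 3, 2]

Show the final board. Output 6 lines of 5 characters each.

Answer: .....
.....
.....
.OO..
.OXX.
.XXO.

Derivation:
Move 1: X drops in col 2, lands at row 5
Move 2: O drops in col 3, lands at row 5
Move 3: X drops in col 1, lands at row 5
Move 4: O drops in col 1, lands at row 4
Move 5: X drops in col 2, lands at row 4
Move 6: O drops in col 1, lands at row 3
Move 7: X drops in col 3, lands at row 4
Move 8: O drops in col 2, lands at row 3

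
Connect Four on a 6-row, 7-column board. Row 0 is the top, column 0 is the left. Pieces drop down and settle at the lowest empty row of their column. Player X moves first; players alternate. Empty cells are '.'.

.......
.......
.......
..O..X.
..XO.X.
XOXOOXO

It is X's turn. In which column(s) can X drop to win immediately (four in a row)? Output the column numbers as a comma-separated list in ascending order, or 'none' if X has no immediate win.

col 0: drop X → no win
col 1: drop X → no win
col 2: drop X → no win
col 3: drop X → no win
col 4: drop X → no win
col 5: drop X → WIN!
col 6: drop X → no win

Answer: 5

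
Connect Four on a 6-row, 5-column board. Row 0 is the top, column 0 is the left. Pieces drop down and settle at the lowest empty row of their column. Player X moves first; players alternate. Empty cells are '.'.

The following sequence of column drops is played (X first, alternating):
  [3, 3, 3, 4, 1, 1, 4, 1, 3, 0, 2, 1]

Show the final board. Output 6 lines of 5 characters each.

Answer: .....
.....
.O.X.
.O.X.
.O.OX
OXXXO

Derivation:
Move 1: X drops in col 3, lands at row 5
Move 2: O drops in col 3, lands at row 4
Move 3: X drops in col 3, lands at row 3
Move 4: O drops in col 4, lands at row 5
Move 5: X drops in col 1, lands at row 5
Move 6: O drops in col 1, lands at row 4
Move 7: X drops in col 4, lands at row 4
Move 8: O drops in col 1, lands at row 3
Move 9: X drops in col 3, lands at row 2
Move 10: O drops in col 0, lands at row 5
Move 11: X drops in col 2, lands at row 5
Move 12: O drops in col 1, lands at row 2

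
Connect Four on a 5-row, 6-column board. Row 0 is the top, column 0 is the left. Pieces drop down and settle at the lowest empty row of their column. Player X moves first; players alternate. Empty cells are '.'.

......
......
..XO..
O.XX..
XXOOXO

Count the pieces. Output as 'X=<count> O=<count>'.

X=6 O=5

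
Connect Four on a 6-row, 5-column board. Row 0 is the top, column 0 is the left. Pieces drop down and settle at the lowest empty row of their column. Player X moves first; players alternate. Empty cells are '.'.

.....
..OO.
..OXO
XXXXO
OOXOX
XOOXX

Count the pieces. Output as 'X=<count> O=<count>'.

X=10 O=10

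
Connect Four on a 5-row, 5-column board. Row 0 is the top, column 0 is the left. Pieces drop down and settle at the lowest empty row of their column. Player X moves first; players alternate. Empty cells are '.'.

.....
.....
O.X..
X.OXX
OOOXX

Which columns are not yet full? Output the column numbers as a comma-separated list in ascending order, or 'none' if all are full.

Answer: 0,1,2,3,4

Derivation:
col 0: top cell = '.' → open
col 1: top cell = '.' → open
col 2: top cell = '.' → open
col 3: top cell = '.' → open
col 4: top cell = '.' → open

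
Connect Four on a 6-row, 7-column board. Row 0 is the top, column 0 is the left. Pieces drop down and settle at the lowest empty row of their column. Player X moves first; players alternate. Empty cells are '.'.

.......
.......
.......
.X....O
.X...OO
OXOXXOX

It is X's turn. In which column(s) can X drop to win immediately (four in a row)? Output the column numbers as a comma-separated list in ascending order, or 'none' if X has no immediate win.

col 0: drop X → no win
col 1: drop X → WIN!
col 2: drop X → no win
col 3: drop X → no win
col 4: drop X → no win
col 5: drop X → no win
col 6: drop X → no win

Answer: 1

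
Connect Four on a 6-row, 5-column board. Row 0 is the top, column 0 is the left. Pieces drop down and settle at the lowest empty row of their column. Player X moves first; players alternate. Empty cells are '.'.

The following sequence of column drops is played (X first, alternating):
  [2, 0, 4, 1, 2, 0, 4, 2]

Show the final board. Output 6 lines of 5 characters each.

Move 1: X drops in col 2, lands at row 5
Move 2: O drops in col 0, lands at row 5
Move 3: X drops in col 4, lands at row 5
Move 4: O drops in col 1, lands at row 5
Move 5: X drops in col 2, lands at row 4
Move 6: O drops in col 0, lands at row 4
Move 7: X drops in col 4, lands at row 4
Move 8: O drops in col 2, lands at row 3

Answer: .....
.....
.....
..O..
O.X.X
OOX.X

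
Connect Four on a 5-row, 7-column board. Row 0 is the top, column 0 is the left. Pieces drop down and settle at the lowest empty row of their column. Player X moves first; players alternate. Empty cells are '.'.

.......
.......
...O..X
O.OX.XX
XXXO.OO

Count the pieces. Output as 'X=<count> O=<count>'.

X=7 O=6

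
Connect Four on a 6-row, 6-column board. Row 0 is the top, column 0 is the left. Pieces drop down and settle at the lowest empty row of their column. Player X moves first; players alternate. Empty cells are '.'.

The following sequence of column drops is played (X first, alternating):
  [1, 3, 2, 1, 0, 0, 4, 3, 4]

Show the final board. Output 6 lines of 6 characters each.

Move 1: X drops in col 1, lands at row 5
Move 2: O drops in col 3, lands at row 5
Move 3: X drops in col 2, lands at row 5
Move 4: O drops in col 1, lands at row 4
Move 5: X drops in col 0, lands at row 5
Move 6: O drops in col 0, lands at row 4
Move 7: X drops in col 4, lands at row 5
Move 8: O drops in col 3, lands at row 4
Move 9: X drops in col 4, lands at row 4

Answer: ......
......
......
......
OO.OX.
XXXOX.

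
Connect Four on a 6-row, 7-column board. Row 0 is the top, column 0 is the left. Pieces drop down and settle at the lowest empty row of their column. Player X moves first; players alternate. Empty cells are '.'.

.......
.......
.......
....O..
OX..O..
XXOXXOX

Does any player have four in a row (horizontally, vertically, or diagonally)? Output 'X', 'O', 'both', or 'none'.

none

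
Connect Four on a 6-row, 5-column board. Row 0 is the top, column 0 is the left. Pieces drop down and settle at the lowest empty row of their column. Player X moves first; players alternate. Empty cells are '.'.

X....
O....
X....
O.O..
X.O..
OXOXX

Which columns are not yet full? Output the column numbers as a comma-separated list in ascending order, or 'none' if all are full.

Answer: 1,2,3,4

Derivation:
col 0: top cell = 'X' → FULL
col 1: top cell = '.' → open
col 2: top cell = '.' → open
col 3: top cell = '.' → open
col 4: top cell = '.' → open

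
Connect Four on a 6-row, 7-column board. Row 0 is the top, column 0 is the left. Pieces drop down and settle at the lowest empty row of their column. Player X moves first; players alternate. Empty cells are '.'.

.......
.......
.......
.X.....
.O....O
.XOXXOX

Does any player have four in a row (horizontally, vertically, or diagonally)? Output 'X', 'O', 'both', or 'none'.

none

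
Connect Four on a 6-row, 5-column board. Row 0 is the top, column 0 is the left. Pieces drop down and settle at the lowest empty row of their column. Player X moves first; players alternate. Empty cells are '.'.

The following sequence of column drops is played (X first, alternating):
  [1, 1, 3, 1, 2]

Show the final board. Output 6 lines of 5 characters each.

Move 1: X drops in col 1, lands at row 5
Move 2: O drops in col 1, lands at row 4
Move 3: X drops in col 3, lands at row 5
Move 4: O drops in col 1, lands at row 3
Move 5: X drops in col 2, lands at row 5

Answer: .....
.....
.....
.O...
.O...
.XXX.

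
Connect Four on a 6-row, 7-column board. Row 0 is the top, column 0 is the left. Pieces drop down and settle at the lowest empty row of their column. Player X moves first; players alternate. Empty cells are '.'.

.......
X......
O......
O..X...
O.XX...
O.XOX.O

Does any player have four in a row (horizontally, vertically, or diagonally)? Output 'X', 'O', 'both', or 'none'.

O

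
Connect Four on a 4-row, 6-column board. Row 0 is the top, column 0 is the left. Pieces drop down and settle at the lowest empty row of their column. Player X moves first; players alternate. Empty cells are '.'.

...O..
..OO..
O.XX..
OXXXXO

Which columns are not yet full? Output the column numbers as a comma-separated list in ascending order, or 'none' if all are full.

Answer: 0,1,2,4,5

Derivation:
col 0: top cell = '.' → open
col 1: top cell = '.' → open
col 2: top cell = '.' → open
col 3: top cell = 'O' → FULL
col 4: top cell = '.' → open
col 5: top cell = '.' → open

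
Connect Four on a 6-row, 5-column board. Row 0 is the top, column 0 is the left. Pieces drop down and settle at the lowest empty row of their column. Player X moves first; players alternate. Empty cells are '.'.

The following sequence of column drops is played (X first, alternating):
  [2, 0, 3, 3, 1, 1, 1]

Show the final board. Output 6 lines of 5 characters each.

Answer: .....
.....
.....
.X...
.O.O.
OXXX.

Derivation:
Move 1: X drops in col 2, lands at row 5
Move 2: O drops in col 0, lands at row 5
Move 3: X drops in col 3, lands at row 5
Move 4: O drops in col 3, lands at row 4
Move 5: X drops in col 1, lands at row 5
Move 6: O drops in col 1, lands at row 4
Move 7: X drops in col 1, lands at row 3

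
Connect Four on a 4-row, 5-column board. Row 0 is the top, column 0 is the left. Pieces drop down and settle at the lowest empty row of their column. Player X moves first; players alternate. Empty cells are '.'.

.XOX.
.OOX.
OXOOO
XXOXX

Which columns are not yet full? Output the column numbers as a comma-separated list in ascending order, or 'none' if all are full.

Answer: 0,4

Derivation:
col 0: top cell = '.' → open
col 1: top cell = 'X' → FULL
col 2: top cell = 'O' → FULL
col 3: top cell = 'X' → FULL
col 4: top cell = '.' → open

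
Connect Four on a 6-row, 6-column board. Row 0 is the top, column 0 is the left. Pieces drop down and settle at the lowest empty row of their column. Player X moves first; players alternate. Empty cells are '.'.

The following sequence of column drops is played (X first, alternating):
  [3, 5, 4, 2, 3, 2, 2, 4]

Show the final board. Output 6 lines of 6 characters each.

Answer: ......
......
......
..X...
..OXO.
..OXXO

Derivation:
Move 1: X drops in col 3, lands at row 5
Move 2: O drops in col 5, lands at row 5
Move 3: X drops in col 4, lands at row 5
Move 4: O drops in col 2, lands at row 5
Move 5: X drops in col 3, lands at row 4
Move 6: O drops in col 2, lands at row 4
Move 7: X drops in col 2, lands at row 3
Move 8: O drops in col 4, lands at row 4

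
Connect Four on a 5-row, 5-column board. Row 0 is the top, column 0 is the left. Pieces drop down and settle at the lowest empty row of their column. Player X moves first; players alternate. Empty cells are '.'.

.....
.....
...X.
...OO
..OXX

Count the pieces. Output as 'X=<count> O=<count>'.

X=3 O=3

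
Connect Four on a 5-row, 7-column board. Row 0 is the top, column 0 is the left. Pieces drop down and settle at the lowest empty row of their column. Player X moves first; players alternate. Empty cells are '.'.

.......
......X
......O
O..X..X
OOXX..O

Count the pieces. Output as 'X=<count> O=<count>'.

X=5 O=5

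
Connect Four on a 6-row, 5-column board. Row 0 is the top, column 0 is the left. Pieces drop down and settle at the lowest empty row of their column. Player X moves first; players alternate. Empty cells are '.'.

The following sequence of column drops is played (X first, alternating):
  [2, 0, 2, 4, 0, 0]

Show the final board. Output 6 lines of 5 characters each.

Move 1: X drops in col 2, lands at row 5
Move 2: O drops in col 0, lands at row 5
Move 3: X drops in col 2, lands at row 4
Move 4: O drops in col 4, lands at row 5
Move 5: X drops in col 0, lands at row 4
Move 6: O drops in col 0, lands at row 3

Answer: .....
.....
.....
O....
X.X..
O.X.O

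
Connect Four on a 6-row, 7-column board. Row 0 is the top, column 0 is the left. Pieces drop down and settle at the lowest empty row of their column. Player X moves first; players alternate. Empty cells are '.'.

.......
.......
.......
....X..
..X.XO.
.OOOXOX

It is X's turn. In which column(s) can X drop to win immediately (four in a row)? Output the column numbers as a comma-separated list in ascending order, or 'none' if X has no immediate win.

col 0: drop X → no win
col 1: drop X → no win
col 2: drop X → no win
col 3: drop X → no win
col 4: drop X → WIN!
col 5: drop X → no win
col 6: drop X → no win

Answer: 4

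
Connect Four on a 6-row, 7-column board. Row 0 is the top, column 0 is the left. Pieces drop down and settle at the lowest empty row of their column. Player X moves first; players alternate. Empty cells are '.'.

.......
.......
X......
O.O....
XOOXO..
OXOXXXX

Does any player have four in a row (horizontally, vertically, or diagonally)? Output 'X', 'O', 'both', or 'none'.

X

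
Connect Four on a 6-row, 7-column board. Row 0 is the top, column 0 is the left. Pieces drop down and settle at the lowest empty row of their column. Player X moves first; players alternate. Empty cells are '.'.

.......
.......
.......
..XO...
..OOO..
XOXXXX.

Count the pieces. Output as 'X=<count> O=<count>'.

X=6 O=5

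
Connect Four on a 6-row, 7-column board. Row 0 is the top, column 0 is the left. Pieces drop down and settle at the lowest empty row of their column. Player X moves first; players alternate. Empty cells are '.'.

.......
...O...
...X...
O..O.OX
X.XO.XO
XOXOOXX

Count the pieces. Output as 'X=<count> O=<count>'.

X=9 O=9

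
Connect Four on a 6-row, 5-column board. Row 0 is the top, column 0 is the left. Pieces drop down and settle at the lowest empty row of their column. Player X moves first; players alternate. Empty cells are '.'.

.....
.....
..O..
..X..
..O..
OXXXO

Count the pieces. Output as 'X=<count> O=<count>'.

X=4 O=4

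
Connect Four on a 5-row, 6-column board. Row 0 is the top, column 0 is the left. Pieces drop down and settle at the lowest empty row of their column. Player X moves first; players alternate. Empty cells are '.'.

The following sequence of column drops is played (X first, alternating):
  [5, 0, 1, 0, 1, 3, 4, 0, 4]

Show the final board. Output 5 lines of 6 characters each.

Answer: ......
......
O.....
OX..X.
OX.OXX

Derivation:
Move 1: X drops in col 5, lands at row 4
Move 2: O drops in col 0, lands at row 4
Move 3: X drops in col 1, lands at row 4
Move 4: O drops in col 0, lands at row 3
Move 5: X drops in col 1, lands at row 3
Move 6: O drops in col 3, lands at row 4
Move 7: X drops in col 4, lands at row 4
Move 8: O drops in col 0, lands at row 2
Move 9: X drops in col 4, lands at row 3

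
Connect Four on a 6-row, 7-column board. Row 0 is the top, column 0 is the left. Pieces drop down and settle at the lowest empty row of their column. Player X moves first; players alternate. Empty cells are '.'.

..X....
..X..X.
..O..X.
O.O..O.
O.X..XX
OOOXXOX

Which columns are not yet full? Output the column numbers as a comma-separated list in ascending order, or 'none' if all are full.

col 0: top cell = '.' → open
col 1: top cell = '.' → open
col 2: top cell = 'X' → FULL
col 3: top cell = '.' → open
col 4: top cell = '.' → open
col 5: top cell = '.' → open
col 6: top cell = '.' → open

Answer: 0,1,3,4,5,6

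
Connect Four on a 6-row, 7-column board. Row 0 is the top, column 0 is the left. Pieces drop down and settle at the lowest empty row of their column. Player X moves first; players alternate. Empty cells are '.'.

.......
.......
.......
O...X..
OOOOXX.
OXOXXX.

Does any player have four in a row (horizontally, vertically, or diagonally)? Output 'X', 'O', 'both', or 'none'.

O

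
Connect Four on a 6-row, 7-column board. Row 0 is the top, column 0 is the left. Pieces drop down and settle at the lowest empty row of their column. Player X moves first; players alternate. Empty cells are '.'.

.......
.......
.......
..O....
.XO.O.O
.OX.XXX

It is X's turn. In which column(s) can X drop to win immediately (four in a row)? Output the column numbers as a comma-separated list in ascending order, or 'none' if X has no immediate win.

col 0: drop X → no win
col 1: drop X → no win
col 2: drop X → no win
col 3: drop X → WIN!
col 4: drop X → no win
col 5: drop X → no win
col 6: drop X → no win

Answer: 3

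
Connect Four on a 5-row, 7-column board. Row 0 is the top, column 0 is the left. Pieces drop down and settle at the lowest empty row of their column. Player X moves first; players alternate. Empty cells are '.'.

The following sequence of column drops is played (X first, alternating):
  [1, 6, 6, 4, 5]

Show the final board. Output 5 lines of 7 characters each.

Move 1: X drops in col 1, lands at row 4
Move 2: O drops in col 6, lands at row 4
Move 3: X drops in col 6, lands at row 3
Move 4: O drops in col 4, lands at row 4
Move 5: X drops in col 5, lands at row 4

Answer: .......
.......
.......
......X
.X..OXO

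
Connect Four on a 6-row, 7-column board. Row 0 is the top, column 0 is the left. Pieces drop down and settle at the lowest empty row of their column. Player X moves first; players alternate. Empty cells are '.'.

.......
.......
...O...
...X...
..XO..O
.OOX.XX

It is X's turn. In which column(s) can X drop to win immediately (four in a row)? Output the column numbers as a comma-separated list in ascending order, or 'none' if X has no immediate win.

col 0: drop X → no win
col 1: drop X → no win
col 2: drop X → no win
col 3: drop X → no win
col 4: drop X → WIN!
col 5: drop X → no win
col 6: drop X → no win

Answer: 4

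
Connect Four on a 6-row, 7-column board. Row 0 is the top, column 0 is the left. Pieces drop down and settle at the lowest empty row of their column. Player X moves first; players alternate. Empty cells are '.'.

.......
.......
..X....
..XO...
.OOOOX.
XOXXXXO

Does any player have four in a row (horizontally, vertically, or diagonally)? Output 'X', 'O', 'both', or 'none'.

both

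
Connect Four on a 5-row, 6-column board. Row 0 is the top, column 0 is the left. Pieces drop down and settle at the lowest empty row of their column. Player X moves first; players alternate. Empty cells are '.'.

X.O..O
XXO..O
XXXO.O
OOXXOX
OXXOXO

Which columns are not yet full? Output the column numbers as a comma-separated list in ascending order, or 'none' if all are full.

Answer: 1,3,4

Derivation:
col 0: top cell = 'X' → FULL
col 1: top cell = '.' → open
col 2: top cell = 'O' → FULL
col 3: top cell = '.' → open
col 4: top cell = '.' → open
col 5: top cell = 'O' → FULL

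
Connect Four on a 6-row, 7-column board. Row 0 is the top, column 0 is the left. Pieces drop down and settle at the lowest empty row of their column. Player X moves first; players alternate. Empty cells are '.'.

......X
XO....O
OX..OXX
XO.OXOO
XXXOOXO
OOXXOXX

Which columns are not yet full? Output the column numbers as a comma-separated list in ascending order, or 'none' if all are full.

col 0: top cell = '.' → open
col 1: top cell = '.' → open
col 2: top cell = '.' → open
col 3: top cell = '.' → open
col 4: top cell = '.' → open
col 5: top cell = '.' → open
col 6: top cell = 'X' → FULL

Answer: 0,1,2,3,4,5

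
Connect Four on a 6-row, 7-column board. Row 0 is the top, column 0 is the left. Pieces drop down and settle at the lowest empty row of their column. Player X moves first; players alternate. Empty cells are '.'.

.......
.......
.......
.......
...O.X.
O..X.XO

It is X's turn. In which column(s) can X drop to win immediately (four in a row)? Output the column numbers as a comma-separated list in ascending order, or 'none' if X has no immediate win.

col 0: drop X → no win
col 1: drop X → no win
col 2: drop X → no win
col 3: drop X → no win
col 4: drop X → no win
col 5: drop X → no win
col 6: drop X → no win

Answer: none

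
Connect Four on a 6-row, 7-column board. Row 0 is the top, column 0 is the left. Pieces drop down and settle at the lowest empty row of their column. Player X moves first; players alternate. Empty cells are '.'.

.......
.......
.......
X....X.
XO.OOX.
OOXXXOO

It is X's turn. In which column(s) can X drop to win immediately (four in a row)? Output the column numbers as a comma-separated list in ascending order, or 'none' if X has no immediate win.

col 0: drop X → no win
col 1: drop X → no win
col 2: drop X → no win
col 3: drop X → no win
col 4: drop X → no win
col 5: drop X → no win
col 6: drop X → no win

Answer: none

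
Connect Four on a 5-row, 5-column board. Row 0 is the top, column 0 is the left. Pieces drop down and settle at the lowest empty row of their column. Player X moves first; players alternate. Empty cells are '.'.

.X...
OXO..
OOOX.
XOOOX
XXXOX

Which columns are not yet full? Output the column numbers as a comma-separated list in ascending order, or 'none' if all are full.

col 0: top cell = '.' → open
col 1: top cell = 'X' → FULL
col 2: top cell = '.' → open
col 3: top cell = '.' → open
col 4: top cell = '.' → open

Answer: 0,2,3,4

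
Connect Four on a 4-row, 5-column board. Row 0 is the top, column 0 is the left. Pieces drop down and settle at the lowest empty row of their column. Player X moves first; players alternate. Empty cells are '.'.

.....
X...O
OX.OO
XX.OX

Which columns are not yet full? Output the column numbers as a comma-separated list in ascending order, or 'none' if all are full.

Answer: 0,1,2,3,4

Derivation:
col 0: top cell = '.' → open
col 1: top cell = '.' → open
col 2: top cell = '.' → open
col 3: top cell = '.' → open
col 4: top cell = '.' → open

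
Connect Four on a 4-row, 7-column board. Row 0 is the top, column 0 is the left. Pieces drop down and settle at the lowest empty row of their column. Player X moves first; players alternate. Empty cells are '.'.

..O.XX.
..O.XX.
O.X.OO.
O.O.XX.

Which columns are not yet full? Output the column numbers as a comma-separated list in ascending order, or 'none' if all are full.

col 0: top cell = '.' → open
col 1: top cell = '.' → open
col 2: top cell = 'O' → FULL
col 3: top cell = '.' → open
col 4: top cell = 'X' → FULL
col 5: top cell = 'X' → FULL
col 6: top cell = '.' → open

Answer: 0,1,3,6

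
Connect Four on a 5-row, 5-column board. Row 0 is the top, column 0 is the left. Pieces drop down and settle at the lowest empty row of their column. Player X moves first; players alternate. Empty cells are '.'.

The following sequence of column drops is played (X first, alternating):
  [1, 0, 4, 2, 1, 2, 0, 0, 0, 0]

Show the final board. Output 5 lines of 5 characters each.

Move 1: X drops in col 1, lands at row 4
Move 2: O drops in col 0, lands at row 4
Move 3: X drops in col 4, lands at row 4
Move 4: O drops in col 2, lands at row 4
Move 5: X drops in col 1, lands at row 3
Move 6: O drops in col 2, lands at row 3
Move 7: X drops in col 0, lands at row 3
Move 8: O drops in col 0, lands at row 2
Move 9: X drops in col 0, lands at row 1
Move 10: O drops in col 0, lands at row 0

Answer: O....
X....
O....
XXO..
OXO.X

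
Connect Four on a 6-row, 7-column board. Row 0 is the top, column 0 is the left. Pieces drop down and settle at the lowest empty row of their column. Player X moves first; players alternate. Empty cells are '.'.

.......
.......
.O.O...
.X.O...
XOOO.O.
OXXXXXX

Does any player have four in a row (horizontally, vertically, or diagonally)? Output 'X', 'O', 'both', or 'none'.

X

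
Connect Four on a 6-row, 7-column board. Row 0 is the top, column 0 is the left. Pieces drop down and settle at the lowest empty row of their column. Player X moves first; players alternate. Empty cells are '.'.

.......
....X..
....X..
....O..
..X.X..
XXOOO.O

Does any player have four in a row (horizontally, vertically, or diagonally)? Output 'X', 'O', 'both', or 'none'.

none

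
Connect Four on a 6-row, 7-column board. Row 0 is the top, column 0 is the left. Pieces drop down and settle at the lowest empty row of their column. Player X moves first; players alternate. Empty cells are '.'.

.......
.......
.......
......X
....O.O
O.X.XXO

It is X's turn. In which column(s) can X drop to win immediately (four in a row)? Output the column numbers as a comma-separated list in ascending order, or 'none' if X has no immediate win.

col 0: drop X → no win
col 1: drop X → no win
col 2: drop X → no win
col 3: drop X → WIN!
col 4: drop X → no win
col 5: drop X → no win
col 6: drop X → no win

Answer: 3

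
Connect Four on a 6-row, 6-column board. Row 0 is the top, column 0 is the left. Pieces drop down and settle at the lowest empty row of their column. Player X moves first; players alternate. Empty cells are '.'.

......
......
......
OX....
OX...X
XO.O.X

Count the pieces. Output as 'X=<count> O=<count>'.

X=5 O=4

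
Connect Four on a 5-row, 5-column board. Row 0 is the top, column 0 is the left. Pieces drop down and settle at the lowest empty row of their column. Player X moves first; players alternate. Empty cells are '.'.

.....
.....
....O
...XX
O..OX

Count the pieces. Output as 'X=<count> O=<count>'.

X=3 O=3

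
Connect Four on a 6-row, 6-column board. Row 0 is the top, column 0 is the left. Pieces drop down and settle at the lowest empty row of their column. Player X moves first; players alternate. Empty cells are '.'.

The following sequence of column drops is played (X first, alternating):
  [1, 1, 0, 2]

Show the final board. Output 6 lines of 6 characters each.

Move 1: X drops in col 1, lands at row 5
Move 2: O drops in col 1, lands at row 4
Move 3: X drops in col 0, lands at row 5
Move 4: O drops in col 2, lands at row 5

Answer: ......
......
......
......
.O....
XXO...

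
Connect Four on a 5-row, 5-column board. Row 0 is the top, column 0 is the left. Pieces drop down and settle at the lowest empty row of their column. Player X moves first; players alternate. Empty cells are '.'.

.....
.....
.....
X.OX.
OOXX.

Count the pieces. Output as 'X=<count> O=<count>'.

X=4 O=3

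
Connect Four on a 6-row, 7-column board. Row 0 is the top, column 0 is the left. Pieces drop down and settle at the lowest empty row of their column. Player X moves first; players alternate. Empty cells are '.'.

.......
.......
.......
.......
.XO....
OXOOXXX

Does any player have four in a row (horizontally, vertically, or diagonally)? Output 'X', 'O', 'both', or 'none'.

none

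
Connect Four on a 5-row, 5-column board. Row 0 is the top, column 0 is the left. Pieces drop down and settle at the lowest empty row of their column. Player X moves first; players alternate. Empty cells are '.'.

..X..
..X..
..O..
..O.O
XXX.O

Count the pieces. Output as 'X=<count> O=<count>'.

X=5 O=4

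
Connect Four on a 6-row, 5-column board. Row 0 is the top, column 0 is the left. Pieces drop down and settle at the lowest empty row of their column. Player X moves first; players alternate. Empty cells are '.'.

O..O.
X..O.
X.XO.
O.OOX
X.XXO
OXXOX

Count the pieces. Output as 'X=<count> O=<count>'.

X=10 O=10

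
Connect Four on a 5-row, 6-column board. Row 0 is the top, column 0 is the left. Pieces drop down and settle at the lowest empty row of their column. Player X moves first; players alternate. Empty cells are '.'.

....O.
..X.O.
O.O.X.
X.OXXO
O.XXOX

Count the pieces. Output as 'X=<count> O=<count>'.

X=8 O=8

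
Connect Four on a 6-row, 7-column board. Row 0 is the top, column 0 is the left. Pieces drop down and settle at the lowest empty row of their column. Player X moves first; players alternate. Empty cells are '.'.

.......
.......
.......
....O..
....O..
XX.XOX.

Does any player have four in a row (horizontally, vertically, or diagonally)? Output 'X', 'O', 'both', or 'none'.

none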